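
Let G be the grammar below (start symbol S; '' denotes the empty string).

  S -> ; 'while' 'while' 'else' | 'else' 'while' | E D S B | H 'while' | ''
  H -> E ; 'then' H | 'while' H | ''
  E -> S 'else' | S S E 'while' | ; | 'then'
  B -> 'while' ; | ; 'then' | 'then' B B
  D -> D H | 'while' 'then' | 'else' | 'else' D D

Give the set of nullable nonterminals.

Directly nullable (have an ''-production): S, H.
No other nonterminal has a production whose RHS symbols are all nullable.

{ H, S }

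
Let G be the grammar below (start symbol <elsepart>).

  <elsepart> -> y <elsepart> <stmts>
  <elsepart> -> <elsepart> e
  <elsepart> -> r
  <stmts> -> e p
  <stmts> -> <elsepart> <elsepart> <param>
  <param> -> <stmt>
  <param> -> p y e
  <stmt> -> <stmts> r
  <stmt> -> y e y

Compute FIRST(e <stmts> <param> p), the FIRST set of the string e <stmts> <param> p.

e is a terminal; add {e} and stop.

{ e }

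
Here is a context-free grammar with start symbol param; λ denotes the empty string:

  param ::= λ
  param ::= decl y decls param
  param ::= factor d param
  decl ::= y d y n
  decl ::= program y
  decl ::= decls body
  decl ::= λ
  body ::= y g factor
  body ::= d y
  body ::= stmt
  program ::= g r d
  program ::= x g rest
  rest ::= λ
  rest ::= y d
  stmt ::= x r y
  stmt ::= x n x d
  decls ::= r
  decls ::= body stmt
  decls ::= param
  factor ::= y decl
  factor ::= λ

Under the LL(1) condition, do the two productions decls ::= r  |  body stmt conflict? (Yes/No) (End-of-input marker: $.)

No

FIRST(r) = { r } and FIRST(body stmt) = { d, x, y }.
The FIRST sets are disjoint and neither alternative is nullable — no conflict.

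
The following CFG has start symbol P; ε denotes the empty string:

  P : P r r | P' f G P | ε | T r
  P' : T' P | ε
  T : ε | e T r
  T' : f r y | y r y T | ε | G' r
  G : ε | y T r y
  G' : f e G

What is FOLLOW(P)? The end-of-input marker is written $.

P is the start symbol, so $ ∈ FOLLOW(P).
In P : P r r: add FIRST(r r) = { r }.
In P : P' f G P: P is at the end, add FOLLOW(P) = { $, f, r }.
In P' : T' P: P is at the end, add FOLLOW(P') = { f }.
Union: FOLLOW(P) = { $, f, r }.

{ $, f, r }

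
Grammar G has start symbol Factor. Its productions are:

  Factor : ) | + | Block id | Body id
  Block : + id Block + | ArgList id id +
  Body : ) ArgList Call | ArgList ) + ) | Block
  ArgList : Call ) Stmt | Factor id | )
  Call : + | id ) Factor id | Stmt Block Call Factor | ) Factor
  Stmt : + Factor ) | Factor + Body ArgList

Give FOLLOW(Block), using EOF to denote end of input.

In Factor : Block id: add FIRST(id) = { id }.
In Block : + id Block +: add FIRST(+) = { + }.
In Body : Block: Block is at the end, add FOLLOW(Body) = { ), +, id }.
In Call : Stmt Block Call Factor: add FIRST(Call Factor) = { ), +, id }.
Union: FOLLOW(Block) = { ), +, id }.

{ ), +, id }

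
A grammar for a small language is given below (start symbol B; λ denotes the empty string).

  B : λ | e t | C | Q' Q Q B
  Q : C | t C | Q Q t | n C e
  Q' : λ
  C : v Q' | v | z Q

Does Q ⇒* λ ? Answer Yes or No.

Nullable nonterminals: B, Q'.
No production of Q has an RHS whose symbols are all nullable, so Q is not nullable.

No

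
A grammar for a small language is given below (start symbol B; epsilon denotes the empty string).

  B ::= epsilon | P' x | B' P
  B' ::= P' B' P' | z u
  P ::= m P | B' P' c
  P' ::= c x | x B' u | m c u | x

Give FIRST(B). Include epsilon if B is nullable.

{ c, m, x, z, epsilon }

B ::= epsilon contributes epsilon.
From B ::= P' x: add FIRST(P') = { c, m, x }.
From B ::= B' P: add FIRST(B') = { c, m, x, z }.
Union: FIRST(B) = { c, m, x, z, epsilon }.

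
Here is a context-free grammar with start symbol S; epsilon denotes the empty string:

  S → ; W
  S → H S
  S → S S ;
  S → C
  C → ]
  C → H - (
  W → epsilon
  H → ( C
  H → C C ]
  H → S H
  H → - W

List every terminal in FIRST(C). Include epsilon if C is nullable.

{ (, -, ;, ] }

C → ] contributes {]}.
From C → H - (: add FIRST(H) = { (, -, ;, ] }.
Union: FIRST(C) = { (, -, ;, ] }.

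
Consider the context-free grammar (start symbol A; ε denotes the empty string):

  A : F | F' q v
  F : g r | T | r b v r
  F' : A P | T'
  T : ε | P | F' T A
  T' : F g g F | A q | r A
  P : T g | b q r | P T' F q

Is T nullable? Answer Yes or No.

T has an ε-production, so T ⇒ ε.

Yes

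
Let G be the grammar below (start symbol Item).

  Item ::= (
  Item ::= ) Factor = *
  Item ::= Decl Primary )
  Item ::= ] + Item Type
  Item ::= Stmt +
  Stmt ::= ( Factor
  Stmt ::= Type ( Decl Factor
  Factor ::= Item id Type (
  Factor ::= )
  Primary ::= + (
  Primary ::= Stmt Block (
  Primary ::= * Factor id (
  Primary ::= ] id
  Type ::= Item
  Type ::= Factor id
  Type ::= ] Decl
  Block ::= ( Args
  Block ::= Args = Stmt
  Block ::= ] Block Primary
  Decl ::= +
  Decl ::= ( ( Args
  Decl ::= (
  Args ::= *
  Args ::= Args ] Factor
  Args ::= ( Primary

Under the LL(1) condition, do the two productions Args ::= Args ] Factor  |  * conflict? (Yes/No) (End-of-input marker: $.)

Yes

FIRST(Args ] Factor) = { (, * } and FIRST(*) = { * }.
Both contain *, so the two alternatives are not disjoint — LL(1) conflict.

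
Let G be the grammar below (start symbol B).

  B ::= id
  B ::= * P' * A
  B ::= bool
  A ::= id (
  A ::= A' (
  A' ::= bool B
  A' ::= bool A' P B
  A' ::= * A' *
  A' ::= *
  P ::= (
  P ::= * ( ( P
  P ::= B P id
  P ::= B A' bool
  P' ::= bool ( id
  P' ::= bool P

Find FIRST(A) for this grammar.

{ *, bool, id }

A ::= id ( contributes {id}.
From A ::= A' (: add FIRST(A') = { *, bool }.
Union: FIRST(A) = { *, bool, id }.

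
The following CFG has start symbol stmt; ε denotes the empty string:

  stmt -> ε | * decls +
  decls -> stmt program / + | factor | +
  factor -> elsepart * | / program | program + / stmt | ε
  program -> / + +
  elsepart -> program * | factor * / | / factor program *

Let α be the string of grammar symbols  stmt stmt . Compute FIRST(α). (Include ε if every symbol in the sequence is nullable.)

Add FIRST(stmt)\{ε} = { * }; stmt is nullable, continue.
Add FIRST(stmt)\{ε} = { * }; stmt is nullable, continue.
Every symbol is nullable, so include ε.

{ *, ε }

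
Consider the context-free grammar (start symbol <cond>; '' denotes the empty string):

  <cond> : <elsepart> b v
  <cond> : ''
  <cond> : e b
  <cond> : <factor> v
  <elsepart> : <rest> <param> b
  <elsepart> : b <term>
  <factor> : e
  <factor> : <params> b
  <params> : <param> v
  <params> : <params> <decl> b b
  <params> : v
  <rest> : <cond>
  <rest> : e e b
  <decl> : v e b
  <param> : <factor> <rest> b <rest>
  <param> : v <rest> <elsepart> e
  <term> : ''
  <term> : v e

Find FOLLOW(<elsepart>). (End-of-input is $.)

{ b, e }

In <cond> : <elsepart> b v: add FIRST(b v) = { b }.
In <param> : v <rest> <elsepart> e: add FIRST(e) = { e }.
Union: FOLLOW(<elsepart>) = { b, e }.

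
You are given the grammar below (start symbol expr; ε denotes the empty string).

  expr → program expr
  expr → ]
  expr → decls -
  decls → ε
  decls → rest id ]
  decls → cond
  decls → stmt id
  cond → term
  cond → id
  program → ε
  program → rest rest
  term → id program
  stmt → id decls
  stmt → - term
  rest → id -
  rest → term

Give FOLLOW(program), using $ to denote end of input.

In expr → program expr: add FIRST(expr) = { -, ], id }.
In term → id program: program is at the end, add FOLLOW(term) = { -, ], id }.
Union: FOLLOW(program) = { -, ], id }.

{ -, ], id }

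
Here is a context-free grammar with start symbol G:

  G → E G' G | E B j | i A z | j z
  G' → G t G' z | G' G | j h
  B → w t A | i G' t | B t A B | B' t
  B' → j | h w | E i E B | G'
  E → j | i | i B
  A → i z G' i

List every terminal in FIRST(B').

B' → j contributes {j}.
B' → h w contributes {h}.
From B' → E i E B: add FIRST(E) = { i, j }.
From B' → G': add FIRST(G') = { i, j }.
Union: FIRST(B') = { h, i, j }.

{ h, i, j }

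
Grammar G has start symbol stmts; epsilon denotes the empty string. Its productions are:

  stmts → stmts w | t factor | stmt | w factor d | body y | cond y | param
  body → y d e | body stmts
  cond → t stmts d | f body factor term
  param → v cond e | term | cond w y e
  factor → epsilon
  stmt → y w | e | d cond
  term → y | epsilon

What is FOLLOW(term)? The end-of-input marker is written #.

{ #, d, e, f, t, v, w, y }

In cond → f body factor term: term is at the end, add FOLLOW(cond) = { #, d, e, f, t, v, w, y }.
In param → term: term is at the end, add FOLLOW(param) = { #, d, e, f, t, v, w, y }.
Union: FOLLOW(term) = { #, d, e, f, t, v, w, y }.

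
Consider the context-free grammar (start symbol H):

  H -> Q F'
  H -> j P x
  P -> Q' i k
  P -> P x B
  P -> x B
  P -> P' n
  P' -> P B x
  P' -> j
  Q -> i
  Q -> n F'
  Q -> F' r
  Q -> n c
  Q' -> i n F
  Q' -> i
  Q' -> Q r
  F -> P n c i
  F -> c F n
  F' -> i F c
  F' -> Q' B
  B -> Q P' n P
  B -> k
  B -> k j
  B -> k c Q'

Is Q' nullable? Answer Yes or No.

No nonterminal in this grammar is nullable.
No production of Q' has an RHS whose symbols are all nullable, so Q' is not nullable.

No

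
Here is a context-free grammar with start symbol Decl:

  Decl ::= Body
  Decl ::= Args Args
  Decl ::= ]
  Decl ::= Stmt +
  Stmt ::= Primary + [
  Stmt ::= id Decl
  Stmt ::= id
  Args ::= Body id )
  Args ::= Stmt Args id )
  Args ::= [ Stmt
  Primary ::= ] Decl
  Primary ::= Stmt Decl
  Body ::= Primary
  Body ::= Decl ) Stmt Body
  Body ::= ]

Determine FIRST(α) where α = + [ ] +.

+ is a terminal; add {+} and stop.

{ + }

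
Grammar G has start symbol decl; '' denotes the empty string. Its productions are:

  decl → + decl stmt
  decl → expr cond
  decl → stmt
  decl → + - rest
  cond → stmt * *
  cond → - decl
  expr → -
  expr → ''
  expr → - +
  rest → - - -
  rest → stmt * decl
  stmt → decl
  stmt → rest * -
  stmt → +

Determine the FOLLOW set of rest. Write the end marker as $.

{ $, *, +, - }

In decl → + - rest: rest is at the end, add FOLLOW(decl) = { $, *, +, - }.
In stmt → rest * -: add FIRST(* -) = { * }.
Union: FOLLOW(rest) = { $, *, +, - }.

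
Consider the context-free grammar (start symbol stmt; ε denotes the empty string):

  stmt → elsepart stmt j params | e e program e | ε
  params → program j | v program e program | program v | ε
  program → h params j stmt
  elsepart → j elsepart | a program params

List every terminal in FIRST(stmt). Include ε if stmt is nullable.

{ a, e, j, ε }

From stmt → elsepart stmt j params: add FIRST(elsepart) = { a, j }.
stmt → e e program e contributes {e}.
stmt → ε contributes ε.
Union: FIRST(stmt) = { a, e, j, ε }.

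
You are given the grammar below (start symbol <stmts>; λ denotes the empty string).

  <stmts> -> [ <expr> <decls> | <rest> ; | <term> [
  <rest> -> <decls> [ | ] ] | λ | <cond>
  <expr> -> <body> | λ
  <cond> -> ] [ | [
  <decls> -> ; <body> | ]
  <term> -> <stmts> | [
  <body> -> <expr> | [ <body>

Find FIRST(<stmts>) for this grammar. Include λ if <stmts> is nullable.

<stmts> -> [ <expr> <decls> contributes {[}.
From <stmts> -> <rest> ;: <rest> nullable, take FIRST(<rest>) ∪ {;} = { ;, [, ] }.
From <stmts> -> <term> [: add FIRST(<term>) = { ;, [, ] }.
Union: FIRST(<stmts>) = { ;, [, ] }.

{ ;, [, ] }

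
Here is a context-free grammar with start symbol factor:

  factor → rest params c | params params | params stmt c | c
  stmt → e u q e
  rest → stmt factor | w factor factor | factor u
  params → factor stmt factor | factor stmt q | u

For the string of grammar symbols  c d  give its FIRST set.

{ c }

c is a terminal; add {c} and stop.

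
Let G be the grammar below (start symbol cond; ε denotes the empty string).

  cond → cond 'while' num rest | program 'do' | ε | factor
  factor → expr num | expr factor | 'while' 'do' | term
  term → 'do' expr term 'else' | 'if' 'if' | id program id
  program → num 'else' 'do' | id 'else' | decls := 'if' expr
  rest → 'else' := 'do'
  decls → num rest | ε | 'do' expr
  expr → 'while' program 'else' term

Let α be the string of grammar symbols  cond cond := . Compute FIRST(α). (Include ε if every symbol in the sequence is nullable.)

{ 'do', 'if', 'while', :=, id, num }

Add FIRST(cond)\{ε} = { 'do', 'if', 'while', :=, id, num }; cond is nullable, continue.
Add FIRST(cond)\{ε} = { 'do', 'if', 'while', :=, id, num }; cond is nullable, continue.
:= is a terminal; add {:=} and stop.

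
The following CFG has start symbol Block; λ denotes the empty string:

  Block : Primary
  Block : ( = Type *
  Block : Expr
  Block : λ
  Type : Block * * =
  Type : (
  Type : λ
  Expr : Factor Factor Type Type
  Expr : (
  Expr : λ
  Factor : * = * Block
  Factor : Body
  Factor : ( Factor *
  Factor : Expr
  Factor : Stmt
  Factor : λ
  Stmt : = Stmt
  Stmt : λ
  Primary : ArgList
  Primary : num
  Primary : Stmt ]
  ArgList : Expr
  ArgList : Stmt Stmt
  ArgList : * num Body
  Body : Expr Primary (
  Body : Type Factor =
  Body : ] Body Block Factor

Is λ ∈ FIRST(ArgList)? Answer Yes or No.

ArgList : Expr and each of Expr is nullable, so ArgList ⇒* λ.

Yes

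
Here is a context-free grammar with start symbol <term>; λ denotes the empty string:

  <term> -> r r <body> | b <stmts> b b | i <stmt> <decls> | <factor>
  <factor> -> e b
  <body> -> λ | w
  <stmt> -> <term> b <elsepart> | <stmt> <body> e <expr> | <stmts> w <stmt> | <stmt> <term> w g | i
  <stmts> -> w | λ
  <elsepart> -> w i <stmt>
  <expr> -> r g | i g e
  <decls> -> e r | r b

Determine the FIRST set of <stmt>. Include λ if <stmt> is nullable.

{ b, e, i, r, w }

From <stmt> -> <term> b <elsepart>: add FIRST(<term>) = { b, e, i, r }.
From <stmt> -> <stmt> <body> e <expr>: add FIRST(<stmt>) = { b, e, i, r, w }.
From <stmt> -> <stmts> w <stmt>: <stmts> nullable, take FIRST(<stmts>) ∪ {w} = { w }.
From <stmt> -> <stmt> <term> w g: add FIRST(<stmt>) = { b, e, i, r, w }.
<stmt> -> i contributes {i}.
Union: FIRST(<stmt>) = { b, e, i, r, w }.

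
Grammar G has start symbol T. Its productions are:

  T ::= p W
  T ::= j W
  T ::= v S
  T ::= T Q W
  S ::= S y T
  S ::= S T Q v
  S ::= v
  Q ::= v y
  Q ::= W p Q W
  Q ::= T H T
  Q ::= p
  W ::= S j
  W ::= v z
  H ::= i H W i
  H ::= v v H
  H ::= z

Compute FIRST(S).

{ v }

From S ::= S y T: add FIRST(S) = { v }.
From S ::= S T Q v: add FIRST(S) = { v }.
S ::= v contributes {v}.
Union: FIRST(S) = { v }.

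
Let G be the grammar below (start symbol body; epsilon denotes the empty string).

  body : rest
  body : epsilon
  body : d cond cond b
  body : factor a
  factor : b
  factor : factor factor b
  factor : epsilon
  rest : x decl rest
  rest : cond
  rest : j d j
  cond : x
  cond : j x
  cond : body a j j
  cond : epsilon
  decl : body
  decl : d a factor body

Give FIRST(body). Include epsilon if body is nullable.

From body : rest: add FIRST(rest) = { a, b, d, j, x, epsilon } (including epsilon since rest is nullable).
body : epsilon contributes epsilon.
body : d cond cond b contributes {d}.
From body : factor a: factor nullable, take FIRST(factor) ∪ {a} = { a, b }.
Union: FIRST(body) = { a, b, d, j, x, epsilon }.

{ a, b, d, j, x, epsilon }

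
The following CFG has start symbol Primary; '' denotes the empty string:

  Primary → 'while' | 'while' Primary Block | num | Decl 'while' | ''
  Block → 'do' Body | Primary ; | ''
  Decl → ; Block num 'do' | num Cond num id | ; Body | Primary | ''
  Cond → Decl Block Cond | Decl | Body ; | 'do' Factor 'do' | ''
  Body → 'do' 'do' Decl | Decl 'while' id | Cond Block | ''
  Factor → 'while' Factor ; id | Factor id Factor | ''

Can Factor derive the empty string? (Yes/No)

Factor has an ''-production, so Factor ⇒ ''.

Yes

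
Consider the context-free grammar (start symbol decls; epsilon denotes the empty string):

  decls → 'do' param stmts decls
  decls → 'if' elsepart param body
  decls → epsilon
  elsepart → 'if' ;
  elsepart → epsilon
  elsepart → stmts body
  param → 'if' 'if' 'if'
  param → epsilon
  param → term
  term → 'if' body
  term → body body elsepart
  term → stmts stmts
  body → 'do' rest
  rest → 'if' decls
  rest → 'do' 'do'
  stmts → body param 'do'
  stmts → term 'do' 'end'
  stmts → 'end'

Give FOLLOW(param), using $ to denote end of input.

{ 'do', 'end', 'if' }

In decls → 'do' param stmts decls: add FIRST(stmts decls) = { 'do', 'end', 'if' }.
In decls → 'if' elsepart param body: add FIRST(body) = { 'do' }.
In stmts → body param 'do': add FIRST('do') = { 'do' }.
Union: FOLLOW(param) = { 'do', 'end', 'if' }.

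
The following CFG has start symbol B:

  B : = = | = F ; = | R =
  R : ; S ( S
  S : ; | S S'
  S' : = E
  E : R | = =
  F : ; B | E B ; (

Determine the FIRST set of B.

{ ;, = }

B : = = contributes {=}.
B : = F ; = contributes {=}.
From B : R =: add FIRST(R) = { ; }.
Union: FIRST(B) = { ;, = }.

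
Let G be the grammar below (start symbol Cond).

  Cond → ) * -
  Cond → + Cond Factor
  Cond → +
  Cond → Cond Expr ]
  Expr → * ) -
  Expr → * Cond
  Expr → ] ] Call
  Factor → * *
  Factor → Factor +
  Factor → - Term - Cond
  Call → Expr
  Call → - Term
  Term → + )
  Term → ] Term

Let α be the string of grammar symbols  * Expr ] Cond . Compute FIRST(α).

* is a terminal; add {*} and stop.

{ * }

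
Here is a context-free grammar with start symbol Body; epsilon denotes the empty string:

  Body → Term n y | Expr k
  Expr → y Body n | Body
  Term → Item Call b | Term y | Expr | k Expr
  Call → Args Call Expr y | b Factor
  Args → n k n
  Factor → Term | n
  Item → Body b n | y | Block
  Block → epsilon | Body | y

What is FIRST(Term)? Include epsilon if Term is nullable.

From Term → Item Call b: Item nullable, take FIRST(Item) ∪ FIRST(Call) = { b, k, n, y }.
From Term → Term y: add FIRST(Term) = { b, k, n, y }.
From Term → Expr: add FIRST(Expr) = { b, k, n, y }.
Term → k Expr contributes {k}.
Union: FIRST(Term) = { b, k, n, y }.

{ b, k, n, y }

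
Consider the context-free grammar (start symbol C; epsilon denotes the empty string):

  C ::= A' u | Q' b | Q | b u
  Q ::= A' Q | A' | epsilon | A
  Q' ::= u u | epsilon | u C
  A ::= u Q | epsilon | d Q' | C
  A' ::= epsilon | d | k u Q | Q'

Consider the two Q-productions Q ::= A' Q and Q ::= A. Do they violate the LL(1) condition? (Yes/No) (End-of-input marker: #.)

Yes

FIRST(A' Q) = { b, d, k, u, epsilon } and FIRST(A) = { b, d, k, u, epsilon }.
Both contain b, so the two alternatives are not disjoint — LL(1) conflict.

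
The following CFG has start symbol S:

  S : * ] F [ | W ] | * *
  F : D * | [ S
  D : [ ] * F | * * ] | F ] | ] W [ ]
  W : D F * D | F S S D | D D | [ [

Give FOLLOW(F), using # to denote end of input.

{ *, [, ] }

In S : * ] F [: add FIRST([) = { [ }.
In D : [ ] * F: F is at the end, add FOLLOW(D) = { *, [, ] }.
In D : F ]: add FIRST(]) = { ] }.
In W : D F * D: add FIRST(* D) = { * }.
In W : F S S D: add FIRST(S S D) = { *, [, ] }.
Union: FOLLOW(F) = { *, [, ] }.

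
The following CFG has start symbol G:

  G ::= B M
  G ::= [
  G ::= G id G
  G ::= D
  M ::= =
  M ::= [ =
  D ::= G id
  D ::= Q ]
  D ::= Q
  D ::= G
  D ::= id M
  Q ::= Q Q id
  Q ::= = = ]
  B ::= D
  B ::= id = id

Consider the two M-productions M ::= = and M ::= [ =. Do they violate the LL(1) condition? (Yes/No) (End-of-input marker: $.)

FIRST(=) = { = } and FIRST([ =) = { [ }.
The FIRST sets are disjoint and neither alternative is nullable — no conflict.

No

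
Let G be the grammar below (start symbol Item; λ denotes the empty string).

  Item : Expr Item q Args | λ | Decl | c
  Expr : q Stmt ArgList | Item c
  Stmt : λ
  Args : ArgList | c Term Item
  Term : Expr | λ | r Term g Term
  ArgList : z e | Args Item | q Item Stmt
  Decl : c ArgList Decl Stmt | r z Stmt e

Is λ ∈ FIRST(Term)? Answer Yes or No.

Term has an λ-production, so Term ⇒ λ.

Yes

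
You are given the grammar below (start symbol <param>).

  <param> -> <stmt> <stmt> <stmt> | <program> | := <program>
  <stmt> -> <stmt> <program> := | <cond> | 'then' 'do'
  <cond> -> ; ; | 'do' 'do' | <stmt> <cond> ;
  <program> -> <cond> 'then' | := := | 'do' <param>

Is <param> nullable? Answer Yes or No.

No

No nonterminal in this grammar is nullable.
No production of <param> has an RHS whose symbols are all nullable, so <param> is not nullable.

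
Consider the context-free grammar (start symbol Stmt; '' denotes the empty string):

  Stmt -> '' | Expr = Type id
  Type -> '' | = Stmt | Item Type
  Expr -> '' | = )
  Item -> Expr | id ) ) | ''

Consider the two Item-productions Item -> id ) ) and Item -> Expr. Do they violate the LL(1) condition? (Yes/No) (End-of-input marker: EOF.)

FIRST(id ) )) = { id } and FIRST(Expr) = { =, '' }.
The second alternative is nullable and FOLLOW(Item) = { =, id } shares id with FIRST of the first — conflict.

Yes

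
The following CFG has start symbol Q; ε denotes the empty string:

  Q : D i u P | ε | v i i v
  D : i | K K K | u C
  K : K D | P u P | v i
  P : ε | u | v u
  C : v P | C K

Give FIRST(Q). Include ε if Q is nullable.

{ i, u, v, ε }

From Q : D i u P: add FIRST(D) = { i, u, v }.
Q : ε contributes ε.
Q : v i i v contributes {v}.
Union: FIRST(Q) = { i, u, v, ε }.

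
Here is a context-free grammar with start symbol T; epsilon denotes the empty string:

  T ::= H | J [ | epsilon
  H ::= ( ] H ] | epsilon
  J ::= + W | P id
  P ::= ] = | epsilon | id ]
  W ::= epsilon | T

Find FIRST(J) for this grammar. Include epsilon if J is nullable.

{ +, ], id }

J ::= + W contributes {+}.
From J ::= P id: P nullable, take FIRST(P) ∪ {id} = { ], id }.
Union: FIRST(J) = { +, ], id }.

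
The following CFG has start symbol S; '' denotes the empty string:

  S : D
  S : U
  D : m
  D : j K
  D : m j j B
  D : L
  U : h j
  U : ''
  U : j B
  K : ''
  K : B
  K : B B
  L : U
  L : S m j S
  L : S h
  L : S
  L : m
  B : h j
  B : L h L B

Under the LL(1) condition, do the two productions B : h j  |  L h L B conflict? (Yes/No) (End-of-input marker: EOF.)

FIRST(h j) = { h } and FIRST(L h L B) = { h, j, m }.
Both contain h, so the two alternatives are not disjoint — LL(1) conflict.

Yes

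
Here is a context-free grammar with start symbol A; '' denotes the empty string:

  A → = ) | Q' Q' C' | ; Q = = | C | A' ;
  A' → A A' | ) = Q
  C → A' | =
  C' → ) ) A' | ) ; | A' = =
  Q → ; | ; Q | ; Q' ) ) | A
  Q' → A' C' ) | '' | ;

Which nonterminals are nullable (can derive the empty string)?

Directly nullable (have an ''-production): Q'.
No other nonterminal has a production whose RHS symbols are all nullable.

{ Q' }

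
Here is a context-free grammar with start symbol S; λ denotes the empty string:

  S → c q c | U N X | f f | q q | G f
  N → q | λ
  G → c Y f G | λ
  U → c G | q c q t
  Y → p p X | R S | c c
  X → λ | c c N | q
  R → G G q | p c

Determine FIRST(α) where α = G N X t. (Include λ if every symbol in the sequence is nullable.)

{ c, q, t }

Add FIRST(G)\{λ} = { c }; G is nullable, continue.
Add FIRST(N)\{λ} = { q }; N is nullable, continue.
Add FIRST(X)\{λ} = { c, q }; X is nullable, continue.
t is a terminal; add {t} and stop.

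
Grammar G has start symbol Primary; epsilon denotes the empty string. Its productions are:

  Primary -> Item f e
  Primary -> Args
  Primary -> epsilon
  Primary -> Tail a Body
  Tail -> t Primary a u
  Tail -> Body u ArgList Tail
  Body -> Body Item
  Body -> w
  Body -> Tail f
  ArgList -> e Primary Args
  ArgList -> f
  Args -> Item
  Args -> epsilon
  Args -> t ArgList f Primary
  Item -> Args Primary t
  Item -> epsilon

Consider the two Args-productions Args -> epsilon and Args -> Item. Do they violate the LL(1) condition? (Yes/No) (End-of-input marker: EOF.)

FIRST(epsilon) = { epsilon } and FIRST(Item) = { f, t, w, epsilon }.
Both alternatives are nullable, violating the LL(1) condition.

Yes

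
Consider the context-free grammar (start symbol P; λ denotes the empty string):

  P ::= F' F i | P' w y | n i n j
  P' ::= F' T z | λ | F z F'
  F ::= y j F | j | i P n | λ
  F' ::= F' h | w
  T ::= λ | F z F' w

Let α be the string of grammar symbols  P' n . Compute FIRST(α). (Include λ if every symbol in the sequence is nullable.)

{ i, j, n, w, y, z }

Add FIRST(P')\{λ} = { i, j, w, y, z }; P' is nullable, continue.
n is a terminal; add {n} and stop.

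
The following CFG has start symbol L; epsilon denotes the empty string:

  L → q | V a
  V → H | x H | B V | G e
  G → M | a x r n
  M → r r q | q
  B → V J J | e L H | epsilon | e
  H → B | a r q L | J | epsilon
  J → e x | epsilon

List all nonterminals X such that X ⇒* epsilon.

Directly nullable (have an epsilon-production): B, H, J.
V → H with every symbol nullable, so V is nullable.
No other nonterminal has a production whose RHS symbols are all nullable.

{ B, H, J, V }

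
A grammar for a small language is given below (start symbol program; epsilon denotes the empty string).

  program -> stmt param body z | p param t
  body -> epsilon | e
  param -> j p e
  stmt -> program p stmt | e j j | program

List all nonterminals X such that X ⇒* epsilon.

{ body }

Directly nullable (have an epsilon-production): body.
No other nonterminal has a production whose RHS symbols are all nullable.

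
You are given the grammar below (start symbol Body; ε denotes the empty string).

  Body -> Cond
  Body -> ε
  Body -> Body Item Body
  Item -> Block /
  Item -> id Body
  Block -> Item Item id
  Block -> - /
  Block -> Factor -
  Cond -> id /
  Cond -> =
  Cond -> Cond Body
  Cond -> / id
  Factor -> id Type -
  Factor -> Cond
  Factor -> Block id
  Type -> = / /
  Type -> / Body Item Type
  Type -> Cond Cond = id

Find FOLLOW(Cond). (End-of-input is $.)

In Body -> Cond: Cond is at the end, add FOLLOW(Body) = { $, -, /, =, id }.
In Cond -> Cond Body: add FIRST(Body)\{ε} = { -, /, =, id }.
  Since Body is nullable, also add FOLLOW(Cond) = { $, -, /, =, id }.
In Factor -> Cond: Cond is at the end, add FOLLOW(Factor) = { - }.
In Type -> Cond Cond = id: add FIRST(Cond = id) = { /, =, id }.
In Type -> Cond Cond = id: add FIRST(= id) = { = }.
Union: FOLLOW(Cond) = { $, -, /, =, id }.

{ $, -, /, =, id }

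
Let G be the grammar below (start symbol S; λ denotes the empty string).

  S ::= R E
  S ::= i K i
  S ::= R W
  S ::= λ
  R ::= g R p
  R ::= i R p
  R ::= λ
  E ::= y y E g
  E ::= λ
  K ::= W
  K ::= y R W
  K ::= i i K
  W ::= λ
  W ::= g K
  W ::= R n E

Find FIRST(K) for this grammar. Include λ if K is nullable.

{ g, i, n, y, λ }

From K ::= W: add FIRST(W) = { g, i, n, λ } (including λ since W is nullable).
K ::= y R W contributes {y}.
K ::= i i K contributes {i}.
Union: FIRST(K) = { g, i, n, y, λ }.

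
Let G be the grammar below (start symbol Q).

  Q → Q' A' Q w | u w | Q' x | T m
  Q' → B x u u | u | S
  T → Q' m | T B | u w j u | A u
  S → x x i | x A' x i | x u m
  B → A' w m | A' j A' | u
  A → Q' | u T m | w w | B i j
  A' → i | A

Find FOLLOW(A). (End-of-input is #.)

{ i, j, m, u, w, x }

In T → A u: add FIRST(u) = { u }.
In A' → A: A is at the end, add FOLLOW(A') = { i, j, m, u, w, x }.
Union: FOLLOW(A) = { i, j, m, u, w, x }.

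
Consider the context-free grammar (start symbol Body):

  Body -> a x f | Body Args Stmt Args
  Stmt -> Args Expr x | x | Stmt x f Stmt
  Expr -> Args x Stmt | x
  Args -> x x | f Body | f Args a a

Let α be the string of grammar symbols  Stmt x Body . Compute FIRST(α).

{ f, x }

Add FIRST(Stmt) = { f, x }; Stmt is not nullable, stop.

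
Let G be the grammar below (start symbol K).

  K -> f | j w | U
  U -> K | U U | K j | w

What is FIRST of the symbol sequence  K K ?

{ f, j, w }

Add FIRST(K) = { f, j, w }; K is not nullable, stop.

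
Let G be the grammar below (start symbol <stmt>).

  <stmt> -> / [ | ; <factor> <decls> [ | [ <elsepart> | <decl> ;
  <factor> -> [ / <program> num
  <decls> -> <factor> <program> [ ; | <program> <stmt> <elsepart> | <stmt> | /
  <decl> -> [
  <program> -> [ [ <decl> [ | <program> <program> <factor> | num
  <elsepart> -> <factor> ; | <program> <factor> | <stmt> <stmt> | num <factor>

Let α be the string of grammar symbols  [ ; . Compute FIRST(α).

[ is a terminal; add {[} and stop.

{ [ }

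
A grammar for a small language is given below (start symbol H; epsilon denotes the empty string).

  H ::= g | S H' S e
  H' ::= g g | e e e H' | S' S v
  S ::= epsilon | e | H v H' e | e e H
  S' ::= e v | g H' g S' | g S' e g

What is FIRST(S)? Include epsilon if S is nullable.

S ::= epsilon contributes epsilon.
S ::= e contributes {e}.
From S ::= H v H' e: add FIRST(H) = { e, g }.
S ::= e e H contributes {e}.
Union: FIRST(S) = { e, g, epsilon }.

{ e, g, epsilon }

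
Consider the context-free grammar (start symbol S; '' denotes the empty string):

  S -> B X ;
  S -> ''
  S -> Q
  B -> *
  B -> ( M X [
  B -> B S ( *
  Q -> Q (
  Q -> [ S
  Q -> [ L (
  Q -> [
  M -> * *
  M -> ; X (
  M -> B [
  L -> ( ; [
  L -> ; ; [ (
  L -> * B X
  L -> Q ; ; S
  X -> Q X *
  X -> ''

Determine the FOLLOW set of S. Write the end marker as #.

{ #, (, *, ;, [ }

S is the start symbol, so # ∈ FOLLOW(S).
In B -> B S ( *: add FIRST(( *) = { ( }.
In Q -> [ S: S is at the end, add FOLLOW(Q) = { #, (, *, ;, [ }.
In L -> Q ; ; S: S is at the end, add FOLLOW(L) = { ( }.
Union: FOLLOW(S) = { #, (, *, ;, [ }.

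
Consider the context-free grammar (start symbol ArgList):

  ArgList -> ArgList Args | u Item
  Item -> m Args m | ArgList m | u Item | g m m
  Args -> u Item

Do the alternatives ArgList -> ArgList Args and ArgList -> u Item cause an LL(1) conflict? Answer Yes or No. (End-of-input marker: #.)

Yes

FIRST(ArgList Args) = { u } and FIRST(u Item) = { u }.
Both contain u, so the two alternatives are not disjoint — LL(1) conflict.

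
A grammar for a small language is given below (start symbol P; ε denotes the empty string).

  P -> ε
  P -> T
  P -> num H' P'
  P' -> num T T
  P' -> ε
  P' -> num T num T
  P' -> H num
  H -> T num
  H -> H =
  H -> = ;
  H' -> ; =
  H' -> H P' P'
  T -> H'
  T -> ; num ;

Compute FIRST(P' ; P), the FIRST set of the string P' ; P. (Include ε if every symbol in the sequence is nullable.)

{ ;, =, num }

Add FIRST(P')\{ε} = { ;, =, num }; P' is nullable, continue.
; is a terminal; add {;} and stop.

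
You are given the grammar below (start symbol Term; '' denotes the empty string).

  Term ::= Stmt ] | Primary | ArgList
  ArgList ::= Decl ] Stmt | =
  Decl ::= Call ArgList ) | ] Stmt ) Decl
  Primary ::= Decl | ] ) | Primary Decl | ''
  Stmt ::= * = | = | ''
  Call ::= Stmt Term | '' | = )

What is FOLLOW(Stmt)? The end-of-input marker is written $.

{ $, ), *, =, ] }

In Term ::= Stmt ]: add FIRST(]) = { ] }.
In ArgList ::= Decl ] Stmt: Stmt is at the end, add FOLLOW(ArgList) = { $, ), *, =, ] }.
In Decl ::= ] Stmt ) Decl: add FIRST() Decl) = { ) }.
In Call ::= Stmt Term: add FIRST(Term)\{''} = { *, =, ] }.
  Since Term is nullable, also add FOLLOW(Call) = { *, =, ] }.
Union: FOLLOW(Stmt) = { $, ), *, =, ] }.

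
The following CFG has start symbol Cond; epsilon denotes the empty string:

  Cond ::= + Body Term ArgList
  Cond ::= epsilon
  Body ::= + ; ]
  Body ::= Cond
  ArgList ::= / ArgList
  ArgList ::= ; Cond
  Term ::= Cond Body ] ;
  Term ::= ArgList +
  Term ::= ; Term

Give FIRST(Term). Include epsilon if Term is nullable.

From Term ::= Cond Body ] ;: Cond, Body nullable, take FIRST(Cond) ∪ FIRST(Body) ∪ {]} = { +, ] }.
From Term ::= ArgList +: add FIRST(ArgList) = { /, ; }.
Term ::= ; Term contributes {;}.
Union: FIRST(Term) = { +, /, ;, ] }.

{ +, /, ;, ] }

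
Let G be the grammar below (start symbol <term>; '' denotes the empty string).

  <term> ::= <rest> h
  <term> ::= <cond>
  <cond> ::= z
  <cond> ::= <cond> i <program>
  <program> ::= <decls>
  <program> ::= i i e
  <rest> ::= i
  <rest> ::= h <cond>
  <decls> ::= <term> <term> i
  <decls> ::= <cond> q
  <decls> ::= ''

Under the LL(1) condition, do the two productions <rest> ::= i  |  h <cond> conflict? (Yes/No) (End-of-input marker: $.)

No

FIRST(i) = { i } and FIRST(h <cond>) = { h }.
The FIRST sets are disjoint and neither alternative is nullable — no conflict.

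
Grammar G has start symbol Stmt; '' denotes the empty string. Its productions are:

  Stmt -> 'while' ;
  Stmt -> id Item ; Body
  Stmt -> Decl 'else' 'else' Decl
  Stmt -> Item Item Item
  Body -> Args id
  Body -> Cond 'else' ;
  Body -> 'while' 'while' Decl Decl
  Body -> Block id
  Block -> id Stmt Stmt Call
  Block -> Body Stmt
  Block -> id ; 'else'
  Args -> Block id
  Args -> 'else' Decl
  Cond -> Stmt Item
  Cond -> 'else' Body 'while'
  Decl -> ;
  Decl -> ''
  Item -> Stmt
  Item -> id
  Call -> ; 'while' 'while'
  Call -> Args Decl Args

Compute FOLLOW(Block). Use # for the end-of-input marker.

{ id }

In Body -> Block id: add FIRST(id) = { id }.
In Args -> Block id: add FIRST(id) = { id }.
Union: FOLLOW(Block) = { id }.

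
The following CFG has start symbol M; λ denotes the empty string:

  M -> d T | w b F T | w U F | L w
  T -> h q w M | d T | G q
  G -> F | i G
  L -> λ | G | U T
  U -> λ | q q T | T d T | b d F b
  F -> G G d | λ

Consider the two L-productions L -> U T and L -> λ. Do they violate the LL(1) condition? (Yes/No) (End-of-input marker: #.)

No

FIRST(U T) = { b, d, h, i, q } and FIRST(λ) = { λ }.
The second is nullable but FOLLOW(L) = { w } is disjoint from FIRST of the first.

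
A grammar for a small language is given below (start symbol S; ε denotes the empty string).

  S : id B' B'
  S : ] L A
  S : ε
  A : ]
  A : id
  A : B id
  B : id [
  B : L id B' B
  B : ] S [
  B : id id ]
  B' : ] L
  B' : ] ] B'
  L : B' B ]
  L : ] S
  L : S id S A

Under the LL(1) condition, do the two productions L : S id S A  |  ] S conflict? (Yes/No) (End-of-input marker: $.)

Yes

FIRST(S id S A) = { ], id } and FIRST(] S) = { ] }.
Both contain ], so the two alternatives are not disjoint — LL(1) conflict.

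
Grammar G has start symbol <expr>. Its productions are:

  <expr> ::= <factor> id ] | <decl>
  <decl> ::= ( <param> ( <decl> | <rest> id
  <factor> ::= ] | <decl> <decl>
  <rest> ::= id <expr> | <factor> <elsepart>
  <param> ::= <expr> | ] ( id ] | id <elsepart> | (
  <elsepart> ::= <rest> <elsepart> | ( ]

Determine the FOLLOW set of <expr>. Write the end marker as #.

{ #, (, ], id }

<expr> is the start symbol, so # ∈ FOLLOW(<expr>).
In <rest> ::= id <expr>: <expr> is at the end, add FOLLOW(<rest>) = { (, ], id }.
In <param> ::= <expr>: <expr> is at the end, add FOLLOW(<param>) = { ( }.
Union: FOLLOW(<expr>) = { #, (, ], id }.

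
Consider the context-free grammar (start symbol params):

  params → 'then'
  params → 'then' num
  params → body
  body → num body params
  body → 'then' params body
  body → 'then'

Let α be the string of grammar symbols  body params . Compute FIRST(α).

Add FIRST(body) = { 'then', num }; body is not nullable, stop.

{ 'then', num }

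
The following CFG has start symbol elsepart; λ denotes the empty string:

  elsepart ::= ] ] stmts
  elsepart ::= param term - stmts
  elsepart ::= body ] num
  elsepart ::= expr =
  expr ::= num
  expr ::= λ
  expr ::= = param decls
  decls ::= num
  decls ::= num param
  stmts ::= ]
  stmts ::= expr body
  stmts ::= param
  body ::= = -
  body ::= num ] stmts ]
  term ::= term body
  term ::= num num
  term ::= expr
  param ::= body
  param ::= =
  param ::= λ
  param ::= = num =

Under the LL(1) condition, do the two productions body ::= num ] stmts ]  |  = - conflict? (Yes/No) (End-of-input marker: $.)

FIRST(num ] stmts ]) = { num } and FIRST(= -) = { = }.
The FIRST sets are disjoint and neither alternative is nullable — no conflict.

No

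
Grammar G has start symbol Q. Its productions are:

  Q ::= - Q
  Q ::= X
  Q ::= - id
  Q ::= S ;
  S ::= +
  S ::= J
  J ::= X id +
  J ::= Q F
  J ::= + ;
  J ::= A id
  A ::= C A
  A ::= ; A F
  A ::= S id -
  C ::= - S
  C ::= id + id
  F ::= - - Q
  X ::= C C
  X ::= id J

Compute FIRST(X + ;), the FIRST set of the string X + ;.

{ -, id }

Add FIRST(X) = { -, id }; X is not nullable, stop.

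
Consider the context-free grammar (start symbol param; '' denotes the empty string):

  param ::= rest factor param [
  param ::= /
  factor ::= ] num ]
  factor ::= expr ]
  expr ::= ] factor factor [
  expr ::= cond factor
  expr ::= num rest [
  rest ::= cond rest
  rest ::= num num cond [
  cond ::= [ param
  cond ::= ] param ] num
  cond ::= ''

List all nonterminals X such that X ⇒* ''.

{ cond }

Directly nullable (have an ''-production): cond.
No other nonterminal has a production whose RHS symbols are all nullable.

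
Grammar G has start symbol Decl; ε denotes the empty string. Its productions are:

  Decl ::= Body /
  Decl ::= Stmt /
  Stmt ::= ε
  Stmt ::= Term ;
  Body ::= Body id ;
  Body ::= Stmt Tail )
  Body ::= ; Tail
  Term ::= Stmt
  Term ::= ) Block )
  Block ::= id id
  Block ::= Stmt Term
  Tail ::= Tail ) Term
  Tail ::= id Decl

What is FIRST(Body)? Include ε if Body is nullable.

{ ), ;, id }

From Body ::= Body id ;: add FIRST(Body) = { ), ;, id }.
From Body ::= Stmt Tail ): Stmt nullable, take FIRST(Stmt) ∪ FIRST(Tail) = { ), ;, id }.
Body ::= ; Tail contributes {;}.
Union: FIRST(Body) = { ), ;, id }.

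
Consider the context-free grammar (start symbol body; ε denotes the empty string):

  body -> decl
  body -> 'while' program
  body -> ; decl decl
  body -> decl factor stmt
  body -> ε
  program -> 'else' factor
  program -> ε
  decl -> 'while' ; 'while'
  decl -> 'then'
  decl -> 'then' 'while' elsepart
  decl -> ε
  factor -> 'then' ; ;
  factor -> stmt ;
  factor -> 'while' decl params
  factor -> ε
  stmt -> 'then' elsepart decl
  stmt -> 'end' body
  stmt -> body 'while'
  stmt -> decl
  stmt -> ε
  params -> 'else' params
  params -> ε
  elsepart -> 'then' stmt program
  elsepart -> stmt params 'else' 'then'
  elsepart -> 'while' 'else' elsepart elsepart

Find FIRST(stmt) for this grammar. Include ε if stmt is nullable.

{ 'end', 'then', 'while', ;, ε }

stmt -> 'then' elsepart decl contributes {'then'}.
stmt -> 'end' body contributes {'end'}.
From stmt -> body 'while': body nullable, take FIRST(body) ∪ {'while'} = { 'end', 'then', 'while', ; }.
From stmt -> decl: add FIRST(decl) = { 'then', 'while', ε } (including ε since decl is nullable).
stmt -> ε contributes ε.
Union: FIRST(stmt) = { 'end', 'then', 'while', ;, ε }.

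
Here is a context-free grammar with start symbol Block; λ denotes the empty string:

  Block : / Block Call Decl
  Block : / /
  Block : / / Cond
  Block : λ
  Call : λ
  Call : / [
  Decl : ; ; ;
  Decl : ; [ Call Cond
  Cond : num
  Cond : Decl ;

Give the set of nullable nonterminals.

{ Block, Call }

Directly nullable (have an λ-production): Block, Call.
No other nonterminal has a production whose RHS symbols are all nullable.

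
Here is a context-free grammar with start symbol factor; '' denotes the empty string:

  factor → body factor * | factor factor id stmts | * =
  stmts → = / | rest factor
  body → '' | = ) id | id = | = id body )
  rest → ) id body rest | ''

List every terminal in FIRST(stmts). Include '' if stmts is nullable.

stmts → = / contributes {=}.
From stmts → rest factor: rest nullable, take FIRST(rest) ∪ FIRST(factor) = { ), *, =, id }.
Union: FIRST(stmts) = { ), *, =, id }.

{ ), *, =, id }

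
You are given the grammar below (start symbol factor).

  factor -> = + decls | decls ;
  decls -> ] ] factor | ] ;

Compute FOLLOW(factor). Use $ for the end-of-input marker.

{ $, ; }

factor is the start symbol, so $ ∈ FOLLOW(factor).
In decls -> ] ] factor: factor is at the end, add FOLLOW(decls) = { $, ; }.
Union: FOLLOW(factor) = { $, ; }.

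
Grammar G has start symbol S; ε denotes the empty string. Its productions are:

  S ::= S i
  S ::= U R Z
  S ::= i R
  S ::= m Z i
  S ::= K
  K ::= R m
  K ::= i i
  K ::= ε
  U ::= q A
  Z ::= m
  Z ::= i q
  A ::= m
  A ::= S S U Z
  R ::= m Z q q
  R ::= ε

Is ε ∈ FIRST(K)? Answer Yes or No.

Yes

K has an ε-production, so K ⇒ ε.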